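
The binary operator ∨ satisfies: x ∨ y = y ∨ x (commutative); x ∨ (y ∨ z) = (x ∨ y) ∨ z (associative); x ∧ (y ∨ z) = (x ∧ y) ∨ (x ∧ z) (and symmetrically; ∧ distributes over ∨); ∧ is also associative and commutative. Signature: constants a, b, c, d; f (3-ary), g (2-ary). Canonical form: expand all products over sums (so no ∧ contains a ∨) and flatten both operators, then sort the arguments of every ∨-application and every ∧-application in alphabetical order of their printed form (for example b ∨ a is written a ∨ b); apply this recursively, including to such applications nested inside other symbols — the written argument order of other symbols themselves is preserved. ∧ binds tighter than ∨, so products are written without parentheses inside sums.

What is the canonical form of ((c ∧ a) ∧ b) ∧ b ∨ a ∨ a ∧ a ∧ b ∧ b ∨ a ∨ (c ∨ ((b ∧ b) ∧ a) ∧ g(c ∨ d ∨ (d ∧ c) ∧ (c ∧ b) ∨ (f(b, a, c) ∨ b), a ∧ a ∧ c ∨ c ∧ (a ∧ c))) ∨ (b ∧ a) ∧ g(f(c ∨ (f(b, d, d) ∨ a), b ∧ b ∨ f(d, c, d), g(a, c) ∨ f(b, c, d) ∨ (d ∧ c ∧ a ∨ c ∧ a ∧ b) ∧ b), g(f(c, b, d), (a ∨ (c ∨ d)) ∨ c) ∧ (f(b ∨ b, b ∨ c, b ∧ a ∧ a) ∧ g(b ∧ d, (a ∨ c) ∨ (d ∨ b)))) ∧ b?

Answer: a ∨ a ∨ a ∧ a ∧ b ∧ b ∨ a ∧ b ∧ b ∧ c ∨ a ∧ b ∧ b ∧ g(b ∨ b ∧ c ∧ c ∧ d ∨ c ∨ d ∨ f(b, a, c), a ∧ a ∧ c ∨ a ∧ c ∧ c) ∨ a ∧ b ∧ b ∧ g(f(a ∨ c ∨ f(b, d, d), b ∧ b ∨ f(d, c, d), a ∧ b ∧ b ∧ c ∨ a ∧ b ∧ c ∧ d ∨ f(b, c, d) ∨ g(a, c)), f(b ∨ b, b ∨ c, a ∧ a ∧ b) ∧ g(b ∧ d, a ∨ b ∨ c ∨ d) ∧ g(f(c, b, d), a ∨ c ∨ c ∨ d)) ∨ c

Derivation:
Expand:  a ∧ b ∧ b ∧ c ∨ a ∨ a ∧ a ∧ b ∧ b ∨ a ∨ c ∨ a ∧ b ∧ b ∧ g(b ∨ b ∧ c ∧ c ∧ d ∨ c ∨ d ∨ f(b, a, c), a ∧ a ∧ c ∨ a ∧ c ∧ c) ∨ a ∧ b ∧ b ∧ g(f(a ∨ c ∨ f(b, d, d), b ∧ b ∨ f(d, c, d), a ∧ b ∧ b ∧ c ∨ a ∧ b ∧ c ∧ d ∨ f(b, c, d) ∨ g(a, c)), f(b ∨ b, b ∨ c, a ∧ a ∧ b) ∧ g(b ∧ d, a ∨ b ∨ c ∨ d) ∧ g(f(c, b, d), a ∨ c ∨ c ∨ d))
Order the arguments:  a ∨ a ∨ a ∧ a ∧ b ∧ b ∨ a ∧ b ∧ b ∧ c ∨ a ∧ b ∧ b ∧ g(b ∨ b ∧ c ∧ c ∧ d ∨ c ∨ d ∨ f(b, a, c), a ∧ a ∧ c ∨ a ∧ c ∧ c) ∨ a ∧ b ∧ b ∧ g(f(a ∨ c ∨ f(b, d, d), b ∧ b ∨ f(d, c, d), a ∧ b ∧ b ∧ c ∨ a ∧ b ∧ c ∧ d ∨ f(b, c, d) ∨ g(a, c)), f(b ∨ b, b ∨ c, a ∧ a ∧ b) ∧ g(b ∧ d, a ∨ b ∨ c ∨ d) ∧ g(f(c, b, d), a ∨ c ∨ c ∨ d)) ∨ c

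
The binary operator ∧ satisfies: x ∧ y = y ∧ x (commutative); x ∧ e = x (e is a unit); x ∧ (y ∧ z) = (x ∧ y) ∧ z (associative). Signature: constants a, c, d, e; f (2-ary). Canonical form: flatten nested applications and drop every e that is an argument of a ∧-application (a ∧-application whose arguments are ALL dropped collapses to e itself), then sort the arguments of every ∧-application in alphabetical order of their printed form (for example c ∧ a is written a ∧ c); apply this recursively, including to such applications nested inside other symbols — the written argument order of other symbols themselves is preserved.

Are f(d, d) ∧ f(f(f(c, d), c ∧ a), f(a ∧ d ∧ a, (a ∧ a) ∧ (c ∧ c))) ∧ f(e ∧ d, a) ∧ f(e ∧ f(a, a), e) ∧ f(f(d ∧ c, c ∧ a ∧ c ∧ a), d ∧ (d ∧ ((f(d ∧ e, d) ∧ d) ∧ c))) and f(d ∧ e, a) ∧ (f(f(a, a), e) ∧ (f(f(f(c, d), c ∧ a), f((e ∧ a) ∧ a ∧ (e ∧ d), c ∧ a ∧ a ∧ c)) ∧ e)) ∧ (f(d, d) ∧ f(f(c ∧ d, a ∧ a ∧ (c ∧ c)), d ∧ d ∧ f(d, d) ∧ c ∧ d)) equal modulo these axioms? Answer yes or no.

Answer: yes — both canonical forms are f(d, a) ∧ f(d, d) ∧ f(f(a, a), e) ∧ f(f(c ∧ d, a ∧ a ∧ c ∧ c), c ∧ d ∧ d ∧ d ∧ f(d, d)) ∧ f(f(f(c, d), a ∧ c), f(a ∧ a ∧ d, a ∧ a ∧ c ∧ c))

Derivation:
Left:  f(d, d) ∧ f(f(f(c, d), c ∧ a), f(a ∧ d ∧ a, (a ∧ a) ∧ (c ∧ c))) ∧ f(e ∧ d, a) ∧ f(e ∧ f(a, a), e) ∧ f(f(d ∧ c, c ∧ a ∧ c ∧ a), d ∧ (d ∧ ((f(d ∧ e, d) ∧ d) ∧ c)))
  Simplify inside:  f(f(f(c, d), c ∧ a), f(a ∧ d ∧ a, (a ∧ a) ∧ (c ∧ c)))  →  f(f(f(c, d), a ∧ c), f(a ∧ a ∧ d, a ∧ a ∧ c ∧ c))
  Simplify inside:  f(e ∧ d, a)  →  f(d, a)
  Simplify inside:  f(e ∧ f(a, a), e)  →  f(f(a, a), e)
  Order the arguments:  f(d, a) ∧ f(d, d) ∧ f(f(a, a), e) ∧ f(f(c ∧ d, a ∧ a ∧ c ∧ c), c ∧ d ∧ d ∧ d ∧ f(d, d)) ∧ f(f(f(c, d), a ∧ c), f(a ∧ a ∧ d, a ∧ a ∧ c ∧ c))
Right:  f(d ∧ e, a) ∧ (f(f(a, a), e) ∧ (f(f(f(c, d), c ∧ a), f((e ∧ a) ∧ a ∧ (e ∧ d), c ∧ a ∧ a ∧ c)) ∧ e)) ∧ (f(d, d) ∧ f(f(c ∧ d, a ∧ a ∧ (c ∧ c)), d ∧ d ∧ f(d, d) ∧ c ∧ d))
  Merge nested applications:  f(d ∧ e, a) ∧ f(f(a, a), e) ∧ f(f(f(c, d), c ∧ a), f((e ∧ a) ∧ a ∧ (e ∧ d), c ∧ a ∧ a ∧ c)) ∧ e ∧ f(d, d) ∧ f(f(c ∧ d, a ∧ a ∧ (c ∧ c)), d ∧ d ∧ f(d, d) ∧ c ∧ d)
  Canonicalize subterm:  f(d ∧ e, a)  →  f(d, a)
  Canonicalize subterm:  f(f(f(c, d), c ∧ a), f((e ∧ a) ∧ a ∧ (e ∧ d), c ∧ a ∧ a ∧ c))  →  f(f(f(c, d), a ∧ c), f(a ∧ a ∧ d, a ∧ a ∧ c ∧ c))
  Inside:  f(f(c ∧ d, a ∧ a ∧ (c ∧ c)), d ∧ d ∧ f(d, d) ∧ c ∧ d)  →  f(f(c ∧ d, a ∧ a ∧ c ∧ c), c ∧ d ∧ d ∧ d ∧ f(d, d))
  Units out:  drop e
  Order the arguments:  f(d, a) ∧ f(d, d) ∧ f(f(a, a), e) ∧ f(f(c ∧ d, a ∧ a ∧ c ∧ c), c ∧ d ∧ d ∧ d ∧ f(d, d)) ∧ f(f(f(c, d), a ∧ c), f(a ∧ a ∧ d, a ∧ a ∧ c ∧ c))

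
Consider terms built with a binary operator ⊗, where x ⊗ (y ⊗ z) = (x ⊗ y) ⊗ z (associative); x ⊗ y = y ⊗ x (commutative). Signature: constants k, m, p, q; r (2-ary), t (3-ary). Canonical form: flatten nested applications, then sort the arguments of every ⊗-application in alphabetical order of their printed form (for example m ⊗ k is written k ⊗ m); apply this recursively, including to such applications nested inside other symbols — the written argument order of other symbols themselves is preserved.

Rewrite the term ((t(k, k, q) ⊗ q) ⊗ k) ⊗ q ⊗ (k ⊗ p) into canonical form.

Flatten:  t(k, k, q) ⊗ q ⊗ k ⊗ q ⊗ k ⊗ p
Sort:  k ⊗ k ⊗ p ⊗ q ⊗ q ⊗ t(k, k, q)

Answer: k ⊗ k ⊗ p ⊗ q ⊗ q ⊗ t(k, k, q)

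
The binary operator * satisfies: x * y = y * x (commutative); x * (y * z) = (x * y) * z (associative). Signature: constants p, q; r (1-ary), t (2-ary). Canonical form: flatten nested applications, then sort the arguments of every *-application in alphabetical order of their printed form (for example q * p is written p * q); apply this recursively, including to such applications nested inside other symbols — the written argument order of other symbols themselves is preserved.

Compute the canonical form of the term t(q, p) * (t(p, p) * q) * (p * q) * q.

Answer: p * q * q * q * t(p, p) * t(q, p)

Derivation:
Un-nest:  t(q, p) * t(p, p) * q * p * q * q
Sort arguments:  p * q * q * q * t(p, p) * t(q, p)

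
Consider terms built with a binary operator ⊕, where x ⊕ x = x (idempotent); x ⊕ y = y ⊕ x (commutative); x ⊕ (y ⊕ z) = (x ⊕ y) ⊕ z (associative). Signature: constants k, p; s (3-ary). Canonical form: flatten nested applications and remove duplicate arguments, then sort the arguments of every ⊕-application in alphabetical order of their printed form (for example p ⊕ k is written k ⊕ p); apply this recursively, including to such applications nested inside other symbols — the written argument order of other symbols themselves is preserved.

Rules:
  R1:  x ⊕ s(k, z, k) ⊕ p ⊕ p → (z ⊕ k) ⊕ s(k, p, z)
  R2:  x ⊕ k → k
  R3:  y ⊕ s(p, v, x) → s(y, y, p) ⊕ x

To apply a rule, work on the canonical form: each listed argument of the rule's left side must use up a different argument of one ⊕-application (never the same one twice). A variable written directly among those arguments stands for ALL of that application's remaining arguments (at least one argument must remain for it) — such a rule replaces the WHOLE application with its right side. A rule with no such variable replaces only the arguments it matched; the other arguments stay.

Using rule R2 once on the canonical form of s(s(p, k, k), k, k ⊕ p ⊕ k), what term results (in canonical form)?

Answer: s(s(p, k, k), k, k)

Derivation:
Canonical form:  s(s(p, k, k), k, k ⊕ p)
R2 matches:  uses k;  x := p
The variable takes the whole remainder — replace the entire application.
Result:  s(s(p, k, k), k, k)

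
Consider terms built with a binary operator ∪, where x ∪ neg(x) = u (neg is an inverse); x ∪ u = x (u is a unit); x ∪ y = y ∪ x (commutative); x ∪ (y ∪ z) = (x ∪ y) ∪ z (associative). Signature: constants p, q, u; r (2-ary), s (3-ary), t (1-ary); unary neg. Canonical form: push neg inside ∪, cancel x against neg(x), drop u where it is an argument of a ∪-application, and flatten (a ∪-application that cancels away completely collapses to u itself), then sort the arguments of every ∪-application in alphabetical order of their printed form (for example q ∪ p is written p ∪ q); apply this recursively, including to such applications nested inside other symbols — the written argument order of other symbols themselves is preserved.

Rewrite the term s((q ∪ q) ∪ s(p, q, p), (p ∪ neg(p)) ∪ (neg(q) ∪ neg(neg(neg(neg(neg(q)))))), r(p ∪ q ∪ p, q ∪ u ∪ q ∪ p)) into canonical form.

Descend into:  (p ∪ neg(p)) ∪ (neg(q) ∪ neg(neg(neg(neg(neg(q))))))
Push neg inside:  distribute neg over ∪ and collapse double neg
Cancel:  p cancels
Collect:  neg(q) ∪ neg(q)
Put back:  s(q ∪ q ∪ s(p, q, p), neg(q) ∪ neg(q), r(p ∪ p ∪ q, p ∪ q ∪ q))

Answer: s(q ∪ q ∪ s(p, q, p), neg(q) ∪ neg(q), r(p ∪ p ∪ q, p ∪ q ∪ q))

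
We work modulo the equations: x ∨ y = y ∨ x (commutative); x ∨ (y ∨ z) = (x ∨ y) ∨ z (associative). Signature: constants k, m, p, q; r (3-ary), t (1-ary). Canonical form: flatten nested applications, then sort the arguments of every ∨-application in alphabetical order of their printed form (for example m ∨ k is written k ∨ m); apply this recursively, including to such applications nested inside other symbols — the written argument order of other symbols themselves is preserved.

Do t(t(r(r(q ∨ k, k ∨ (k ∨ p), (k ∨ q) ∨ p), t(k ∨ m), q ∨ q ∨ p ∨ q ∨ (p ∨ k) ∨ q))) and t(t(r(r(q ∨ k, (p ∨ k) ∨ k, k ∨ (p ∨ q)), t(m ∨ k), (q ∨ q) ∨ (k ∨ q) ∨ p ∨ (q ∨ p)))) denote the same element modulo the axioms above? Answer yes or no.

Answer: yes — both canonical forms are t(t(r(r(k ∨ q, k ∨ k ∨ p, k ∨ p ∨ q), t(k ∨ m), k ∨ p ∨ p ∨ q ∨ q ∨ q ∨ q)))

Derivation:
Left:  t(t(r(r(q ∨ k, k ∨ (k ∨ p), (k ∨ q) ∨ p), t(k ∨ m), q ∨ q ∨ p ∨ q ∨ (p ∨ k) ∨ q)))
  Work inside:  q ∨ q ∨ p ∨ q ∨ (p ∨ k) ∨ q
  Merge nested applications:  q ∨ q ∨ p ∨ q ∨ p ∨ k ∨ q
  Order the arguments:  k ∨ p ∨ p ∨ q ∨ q ∨ q ∨ q
  Put back:  t(t(r(r(k ∨ q, k ∨ k ∨ p, k ∨ p ∨ q), t(k ∨ m), k ∨ p ∨ p ∨ q ∨ q ∨ q ∨ q)))
Right:  t(t(r(r(q ∨ k, (p ∨ k) ∨ k, k ∨ (p ∨ q)), t(m ∨ k), (q ∨ q) ∨ (k ∨ q) ∨ p ∨ (q ∨ p))))
  Focus inside:  (q ∨ q) ∨ (k ∨ q) ∨ p ∨ (q ∨ p)
  Merge nested applications:  q ∨ q ∨ k ∨ q ∨ p ∨ q ∨ p
  Order the arguments:  k ∨ p ∨ p ∨ q ∨ q ∨ q ∨ q
  Put back:  t(t(r(r(k ∨ q, k ∨ k ∨ p, k ∨ p ∨ q), t(k ∨ m), k ∨ p ∨ p ∨ q ∨ q ∨ q ∨ q)))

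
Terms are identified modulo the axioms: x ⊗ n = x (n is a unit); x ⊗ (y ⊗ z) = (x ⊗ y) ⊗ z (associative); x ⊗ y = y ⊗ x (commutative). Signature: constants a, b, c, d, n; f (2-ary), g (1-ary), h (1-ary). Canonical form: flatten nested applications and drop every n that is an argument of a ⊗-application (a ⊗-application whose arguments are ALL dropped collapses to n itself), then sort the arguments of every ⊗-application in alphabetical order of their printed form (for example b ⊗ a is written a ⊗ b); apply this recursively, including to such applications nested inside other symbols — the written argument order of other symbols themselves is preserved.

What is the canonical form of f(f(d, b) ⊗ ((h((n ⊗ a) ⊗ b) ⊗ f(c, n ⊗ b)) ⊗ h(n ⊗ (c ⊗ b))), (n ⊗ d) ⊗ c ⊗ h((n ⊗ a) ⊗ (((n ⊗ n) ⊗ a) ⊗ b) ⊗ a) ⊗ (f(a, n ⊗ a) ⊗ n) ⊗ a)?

Answer: f(f(c, b) ⊗ f(d, b) ⊗ h(a ⊗ b) ⊗ h(b ⊗ c), a ⊗ c ⊗ d ⊗ f(a, a) ⊗ h(a ⊗ a ⊗ a ⊗ b))

Derivation:
Focus inside:  (n ⊗ d) ⊗ c ⊗ h((n ⊗ a) ⊗ (((n ⊗ n) ⊗ a) ⊗ b) ⊗ a) ⊗ (f(a, n ⊗ a) ⊗ n) ⊗ a
Un-nest:  n ⊗ d ⊗ c ⊗ h((n ⊗ a) ⊗ (((n ⊗ n) ⊗ a) ⊗ b) ⊗ a) ⊗ f(a, n ⊗ a) ⊗ n ⊗ a
Canonicalize subterm:  h((n ⊗ a) ⊗ (((n ⊗ n) ⊗ a) ⊗ b) ⊗ a)  →  h(a ⊗ a ⊗ a ⊗ b)
Inside:  f(a, n ⊗ a)  →  f(a, a)
Drop the unit:  drop n (×2)
Sort arguments:  a ⊗ c ⊗ d ⊗ f(a, a) ⊗ h(a ⊗ a ⊗ a ⊗ b)
Put back:  f(f(c, b) ⊗ f(d, b) ⊗ h(a ⊗ b) ⊗ h(b ⊗ c), a ⊗ c ⊗ d ⊗ f(a, a) ⊗ h(a ⊗ a ⊗ a ⊗ b))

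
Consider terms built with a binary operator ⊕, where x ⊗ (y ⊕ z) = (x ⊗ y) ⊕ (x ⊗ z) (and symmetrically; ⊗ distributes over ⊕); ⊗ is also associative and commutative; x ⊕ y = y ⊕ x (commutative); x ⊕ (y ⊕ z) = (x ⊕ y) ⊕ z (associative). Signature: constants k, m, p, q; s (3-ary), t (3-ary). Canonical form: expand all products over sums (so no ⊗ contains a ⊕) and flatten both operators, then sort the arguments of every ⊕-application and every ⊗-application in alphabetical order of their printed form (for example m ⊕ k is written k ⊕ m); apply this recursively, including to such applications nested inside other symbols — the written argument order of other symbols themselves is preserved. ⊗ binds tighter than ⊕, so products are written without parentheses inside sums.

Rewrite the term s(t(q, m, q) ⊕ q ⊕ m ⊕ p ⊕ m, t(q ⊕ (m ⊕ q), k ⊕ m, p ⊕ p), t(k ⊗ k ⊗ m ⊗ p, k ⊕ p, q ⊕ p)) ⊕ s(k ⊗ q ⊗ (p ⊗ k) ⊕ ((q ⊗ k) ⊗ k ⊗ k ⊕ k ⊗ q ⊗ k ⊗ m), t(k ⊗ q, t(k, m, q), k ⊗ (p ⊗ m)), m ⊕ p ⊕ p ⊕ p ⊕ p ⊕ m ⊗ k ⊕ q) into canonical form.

Answer: s(k ⊗ k ⊗ k ⊗ q ⊕ k ⊗ k ⊗ m ⊗ q ⊕ k ⊗ k ⊗ p ⊗ q, t(k ⊗ q, t(k, m, q), k ⊗ m ⊗ p), k ⊗ m ⊕ m ⊕ p ⊕ p ⊕ p ⊕ p ⊕ q) ⊕ s(m ⊕ m ⊕ p ⊕ q ⊕ t(q, m, q), t(m ⊕ q ⊕ q, k ⊕ m, p ⊕ p), t(k ⊗ k ⊗ m ⊗ p, k ⊕ p, p ⊕ q))

Derivation:
Merge nested applications:  s(m ⊕ m ⊕ p ⊕ q ⊕ t(q, m, q), t(m ⊕ q ⊕ q, k ⊕ m, p ⊕ p), t(k ⊗ k ⊗ m ⊗ p, k ⊕ p, p ⊕ q)) ⊕ s(k ⊗ k ⊗ k ⊗ q ⊕ k ⊗ k ⊗ m ⊗ q ⊕ k ⊗ k ⊗ p ⊗ q, t(k ⊗ q, t(k, m, q), k ⊗ m ⊗ p), k ⊗ m ⊕ m ⊕ p ⊕ p ⊕ p ⊕ p ⊕ q)
Sort arguments:  s(k ⊗ k ⊗ k ⊗ q ⊕ k ⊗ k ⊗ m ⊗ q ⊕ k ⊗ k ⊗ p ⊗ q, t(k ⊗ q, t(k, m, q), k ⊗ m ⊗ p), k ⊗ m ⊕ m ⊕ p ⊕ p ⊕ p ⊕ p ⊕ q) ⊕ s(m ⊕ m ⊕ p ⊕ q ⊕ t(q, m, q), t(m ⊕ q ⊕ q, k ⊕ m, p ⊕ p), t(k ⊗ k ⊗ m ⊗ p, k ⊕ p, p ⊕ q))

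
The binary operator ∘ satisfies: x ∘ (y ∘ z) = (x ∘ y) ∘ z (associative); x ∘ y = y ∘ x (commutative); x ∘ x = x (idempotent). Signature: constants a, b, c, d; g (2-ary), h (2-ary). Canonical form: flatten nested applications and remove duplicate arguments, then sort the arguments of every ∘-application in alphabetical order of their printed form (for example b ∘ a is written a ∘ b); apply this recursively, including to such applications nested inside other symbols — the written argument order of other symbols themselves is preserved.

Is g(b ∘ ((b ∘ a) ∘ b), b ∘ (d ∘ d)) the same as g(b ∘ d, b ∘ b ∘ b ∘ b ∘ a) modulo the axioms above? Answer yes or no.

Answer: no — g(a ∘ b, b ∘ d) vs g(b ∘ d, a ∘ b)

Derivation:
Left:  g(b ∘ ((b ∘ a) ∘ b), b ∘ (d ∘ d))
  Focus inside:  b ∘ ((b ∘ a) ∘ b)
  Flatten:  b ∘ b ∘ a ∘ b
  Drop duplicates:  drop duplicate b, b
  Sort:  a ∘ b
  Put back:  g(a ∘ b, b ∘ d)
Right:  g(b ∘ d, b ∘ b ∘ b ∘ b ∘ a)
  Work inside:  b ∘ b ∘ b ∘ b ∘ a
  Idempotence:  drop duplicate b, b, b
  Sort:  a ∘ b
  Rebuild:  g(b ∘ d, a ∘ b)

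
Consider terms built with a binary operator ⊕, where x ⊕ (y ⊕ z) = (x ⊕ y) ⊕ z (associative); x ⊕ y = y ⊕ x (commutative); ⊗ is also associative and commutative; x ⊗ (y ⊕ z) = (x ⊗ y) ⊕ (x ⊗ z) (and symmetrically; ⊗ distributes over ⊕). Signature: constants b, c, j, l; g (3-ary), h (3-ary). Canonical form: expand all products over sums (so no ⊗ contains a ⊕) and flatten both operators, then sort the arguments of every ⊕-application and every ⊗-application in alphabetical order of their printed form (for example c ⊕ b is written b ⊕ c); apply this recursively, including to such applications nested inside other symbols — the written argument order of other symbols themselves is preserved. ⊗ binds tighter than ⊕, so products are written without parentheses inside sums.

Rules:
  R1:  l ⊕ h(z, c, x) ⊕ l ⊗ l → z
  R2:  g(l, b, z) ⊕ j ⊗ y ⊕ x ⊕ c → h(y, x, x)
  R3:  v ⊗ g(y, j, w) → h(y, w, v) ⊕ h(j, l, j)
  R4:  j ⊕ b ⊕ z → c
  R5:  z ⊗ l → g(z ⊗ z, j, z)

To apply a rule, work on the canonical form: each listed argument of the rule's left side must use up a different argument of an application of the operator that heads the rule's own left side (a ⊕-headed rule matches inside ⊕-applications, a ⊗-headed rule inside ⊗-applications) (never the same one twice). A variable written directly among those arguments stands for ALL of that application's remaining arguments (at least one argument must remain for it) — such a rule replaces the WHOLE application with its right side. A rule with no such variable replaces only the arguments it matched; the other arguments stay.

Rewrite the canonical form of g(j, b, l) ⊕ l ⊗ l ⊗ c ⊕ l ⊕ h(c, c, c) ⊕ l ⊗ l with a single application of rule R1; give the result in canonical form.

Answer: c ⊕ c ⊗ l ⊗ l ⊕ g(j, b, l)

Derivation:
Canonical form:  c ⊗ l ⊗ l ⊕ g(j, b, l) ⊕ h(c, c, c) ⊕ l ⊕ l ⊗ l
R1 matches:  uses h(c, c, c), l, l ⊗ l;  x := c, z := c
New term:  c ⊕ c ⊗ l ⊗ l ⊕ g(j, b, l)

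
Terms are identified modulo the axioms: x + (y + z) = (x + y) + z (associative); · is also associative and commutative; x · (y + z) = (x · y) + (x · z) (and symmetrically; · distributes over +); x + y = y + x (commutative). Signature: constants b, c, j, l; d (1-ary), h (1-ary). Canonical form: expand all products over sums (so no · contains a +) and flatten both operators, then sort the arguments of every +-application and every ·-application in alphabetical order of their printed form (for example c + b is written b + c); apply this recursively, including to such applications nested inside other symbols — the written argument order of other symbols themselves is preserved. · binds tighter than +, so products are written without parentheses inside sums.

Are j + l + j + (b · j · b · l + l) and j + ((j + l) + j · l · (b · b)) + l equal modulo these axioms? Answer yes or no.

Left:  j + l + j + (b · j · b · l + l)
  Merge nested applications:  j + l + j + b · b · j · l + l
  Order the arguments:  b · b · j · l + j + j + l + l
Right:  j + ((j + l) + j · l · (b · b)) + l
  Flatten:  j + j + l + b · b · j · l + l
  Sort arguments:  b · b · j · l + j + j + l + l

Answer: yes — both canonical forms are b · b · j · l + j + j + l + l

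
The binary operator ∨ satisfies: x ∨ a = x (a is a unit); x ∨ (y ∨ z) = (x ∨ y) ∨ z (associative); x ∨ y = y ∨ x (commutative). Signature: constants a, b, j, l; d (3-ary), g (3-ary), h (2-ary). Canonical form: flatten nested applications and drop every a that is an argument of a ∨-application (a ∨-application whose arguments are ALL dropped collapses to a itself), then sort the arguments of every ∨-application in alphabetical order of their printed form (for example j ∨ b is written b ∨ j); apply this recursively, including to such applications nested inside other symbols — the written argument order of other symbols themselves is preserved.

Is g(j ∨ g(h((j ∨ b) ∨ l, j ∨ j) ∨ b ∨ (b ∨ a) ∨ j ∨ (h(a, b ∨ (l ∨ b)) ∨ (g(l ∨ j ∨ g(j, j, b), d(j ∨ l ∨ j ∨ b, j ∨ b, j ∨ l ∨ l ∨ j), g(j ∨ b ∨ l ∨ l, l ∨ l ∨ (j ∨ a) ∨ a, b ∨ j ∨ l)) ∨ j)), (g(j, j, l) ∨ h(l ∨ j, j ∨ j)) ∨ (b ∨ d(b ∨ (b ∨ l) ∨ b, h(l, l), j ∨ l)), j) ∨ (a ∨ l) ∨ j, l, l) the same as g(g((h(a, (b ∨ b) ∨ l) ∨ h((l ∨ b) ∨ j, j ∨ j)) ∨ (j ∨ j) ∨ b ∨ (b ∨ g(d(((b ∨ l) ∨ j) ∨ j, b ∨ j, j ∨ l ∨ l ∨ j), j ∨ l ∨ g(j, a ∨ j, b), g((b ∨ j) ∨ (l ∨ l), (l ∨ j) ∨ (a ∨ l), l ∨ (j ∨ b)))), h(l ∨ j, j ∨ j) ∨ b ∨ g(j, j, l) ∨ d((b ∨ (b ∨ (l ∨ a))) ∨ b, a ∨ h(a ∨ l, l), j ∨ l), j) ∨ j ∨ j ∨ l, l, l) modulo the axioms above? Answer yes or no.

Answer: no — g(g(b ∨ b ∨ g(g(j, j, b) ∨ j ∨ l, d(b ∨ j ∨ j ∨ l, b ∨ j, j ∨ j ∨ l ∨ l), g(b ∨ j ∨ l ∨ l, j ∨ l ∨ l, b ∨ j ∨ l)) ∨ h(a, b ∨ b ∨ l) ∨ h(b ∨ j ∨ l, j ∨ j) ∨ j ∨ j, b ∨ d(b ∨ b ∨ b ∨ l, h(l, l), j ∨ l) ∨ g(j, j, l) ∨ h(j ∨ l, j ∨ j), j) ∨ j ∨ j ∨ l, l, l) vs g(g(b ∨ b ∨ g(d(b ∨ j ∨ j ∨ l, b ∨ j, j ∨ j ∨ l ∨ l), g(j, j, b) ∨ j ∨ l, g(b ∨ j ∨ l ∨ l, j ∨ l ∨ l, b ∨ j ∨ l)) ∨ h(a, b ∨ b ∨ l) ∨ h(b ∨ j ∨ l, j ∨ j) ∨ j ∨ j, b ∨ d(b ∨ b ∨ b ∨ l, h(l, l), j ∨ l) ∨ g(j, j, l) ∨ h(j ∨ l, j ∨ j), j) ∨ j ∨ j ∨ l, l, l)

Derivation:
Left:  g(j ∨ g(h((j ∨ b) ∨ l, j ∨ j) ∨ b ∨ (b ∨ a) ∨ j ∨ (h(a, b ∨ (l ∨ b)) ∨ (g(l ∨ j ∨ g(j, j, b), d(j ∨ l ∨ j ∨ b, j ∨ b, j ∨ l ∨ l ∨ j), g(j ∨ b ∨ l ∨ l, l ∨ l ∨ (j ∨ a) ∨ a, b ∨ j ∨ l)) ∨ j)), (g(j, j, l) ∨ h(l ∨ j, j ∨ j)) ∨ (b ∨ d(b ∨ (b ∨ l) ∨ b, h(l, l), j ∨ l)), j) ∨ (a ∨ l) ∨ j, l, l)
  Focus inside:  j ∨ g(h((j ∨ b) ∨ l, j ∨ j) ∨ b ∨ (b ∨ a) ∨ j ∨ (h(a, b ∨ (l ∨ b)) ∨ (g(l ∨ j ∨ g(j, j, b), d(j ∨ l ∨ j ∨ b, j ∨ b, j ∨ l ∨ l ∨ j), g(j ∨ b ∨ l ∨ l, l ∨ l ∨ (j ∨ a) ∨ a, b ∨ j ∨ l)) ∨ j)), (g(j, j, l) ∨ h(l ∨ j, j ∨ j)) ∨ (b ∨ d(b ∨ (b ∨ l) ∨ b, h(l, l), j ∨ l)), j) ∨ (a ∨ l) ∨ j
  Flatten:  j ∨ g(h((j ∨ b) ∨ l, j ∨ j) ∨ b ∨ (b ∨ a) ∨ j ∨ (h(a, b ∨ (l ∨ b)) ∨ (g(l ∨ j ∨ g(j, j, b), d(j ∨ l ∨ j ∨ b, j ∨ b, j ∨ l ∨ l ∨ j), g(j ∨ b ∨ l ∨ l, l ∨ l ∨ (j ∨ a) ∨ a, b ∨ j ∨ l)) ∨ j)), (g(j, j, l) ∨ h(l ∨ j, j ∨ j)) ∨ (b ∨ d(b ∨ (b ∨ l) ∨ b, h(l, l), j ∨ l)), j) ∨ a ∨ l ∨ j
  Canonicalize subterm:  g(h((j ∨ b) ∨ l, j ∨ j) ∨ b ∨ (b ∨ a) ∨ j ∨ (h(a, b ∨ (l ∨ b)) ∨ (g(l ∨ j ∨ g(j, j, b), d(j ∨ l ∨ j ∨ b, j ∨ b, j ∨ l ∨ l ∨ j), g(j ∨ b ∨ l ∨ l, l ∨ l ∨ (j ∨ a) ∨ a, b ∨ j ∨ l)) ∨ j)), (g(j, j, l) ∨ h(l ∨ j, j ∨ j)) ∨ (b ∨ d(b ∨ (b ∨ l) ∨ b, h(l, l), j ∨ l)), j)  →  g(b ∨ b ∨ g(g(j, j, b) ∨ j ∨ l, d(b ∨ j ∨ j ∨ l, b ∨ j, j ∨ j ∨ l ∨ l), g(b ∨ j ∨ l ∨ l, j ∨ l ∨ l, b ∨ j ∨ l)) ∨ h(a, b ∨ b ∨ l) ∨ h(b ∨ j ∨ l, j ∨ j) ∨ j ∨ j, b ∨ d(b ∨ b ∨ b ∨ l, h(l, l), j ∨ l) ∨ g(j, j, l) ∨ h(j ∨ l, j ∨ j), j)
  Drop the unit:  drop a
  Sort arguments:  g(b ∨ b ∨ g(g(j, j, b) ∨ j ∨ l, d(b ∨ j ∨ j ∨ l, b ∨ j, j ∨ j ∨ l ∨ l), g(b ∨ j ∨ l ∨ l, j ∨ l ∨ l, b ∨ j ∨ l)) ∨ h(a, b ∨ b ∨ l) ∨ h(b ∨ j ∨ l, j ∨ j) ∨ j ∨ j, b ∨ d(b ∨ b ∨ b ∨ l, h(l, l), j ∨ l) ∨ g(j, j, l) ∨ h(j ∨ l, j ∨ j), j) ∨ j ∨ j ∨ l
  Reassemble:  g(g(b ∨ b ∨ g(g(j, j, b) ∨ j ∨ l, d(b ∨ j ∨ j ∨ l, b ∨ j, j ∨ j ∨ l ∨ l), g(b ∨ j ∨ l ∨ l, j ∨ l ∨ l, b ∨ j ∨ l)) ∨ h(a, b ∨ b ∨ l) ∨ h(b ∨ j ∨ l, j ∨ j) ∨ j ∨ j, b ∨ d(b ∨ b ∨ b ∨ l, h(l, l), j ∨ l) ∨ g(j, j, l) ∨ h(j ∨ l, j ∨ j), j) ∨ j ∨ j ∨ l, l, l)
Right:  g(g((h(a, (b ∨ b) ∨ l) ∨ h((l ∨ b) ∨ j, j ∨ j)) ∨ (j ∨ j) ∨ b ∨ (b ∨ g(d(((b ∨ l) ∨ j) ∨ j, b ∨ j, j ∨ l ∨ l ∨ j), j ∨ l ∨ g(j, a ∨ j, b), g((b ∨ j) ∨ (l ∨ l), (l ∨ j) ∨ (a ∨ l), l ∨ (j ∨ b)))), h(l ∨ j, j ∨ j) ∨ b ∨ g(j, j, l) ∨ d((b ∨ (b ∨ (l ∨ a))) ∨ b, a ∨ h(a ∨ l, l), j ∨ l), j) ∨ j ∨ j ∨ l, l, l)
  Descend into:  g((h(a, (b ∨ b) ∨ l) ∨ h((l ∨ b) ∨ j, j ∨ j)) ∨ (j ∨ j) ∨ b ∨ (b ∨ g(d(((b ∨ l) ∨ j) ∨ j, b ∨ j, j ∨ l ∨ l ∨ j), j ∨ l ∨ g(j, a ∨ j, b), g((b ∨ j) ∨ (l ∨ l), (l ∨ j) ∨ (a ∨ l), l ∨ (j ∨ b)))), h(l ∨ j, j ∨ j) ∨ b ∨ g(j, j, l) ∨ d((b ∨ (b ∨ (l ∨ a))) ∨ b, a ∨ h(a ∨ l, l), j ∨ l), j) ∨ j ∨ j ∨ l
  Canonicalize subterm:  g((h(a, (b ∨ b) ∨ l) ∨ h((l ∨ b) ∨ j, j ∨ j)) ∨ (j ∨ j) ∨ b ∨ (b ∨ g(d(((b ∨ l) ∨ j) ∨ j, b ∨ j, j ∨ l ∨ l ∨ j), j ∨ l ∨ g(j, a ∨ j, b), g((b ∨ j) ∨ (l ∨ l), (l ∨ j) ∨ (a ∨ l), l ∨ (j ∨ b)))), h(l ∨ j, j ∨ j) ∨ b ∨ g(j, j, l) ∨ d((b ∨ (b ∨ (l ∨ a))) ∨ b, a ∨ h(a ∨ l, l), j ∨ l), j)  →  g(b ∨ b ∨ g(d(b ∨ j ∨ j ∨ l, b ∨ j, j ∨ j ∨ l ∨ l), g(j, j, b) ∨ j ∨ l, g(b ∨ j ∨ l ∨ l, j ∨ l ∨ l, b ∨ j ∨ l)) ∨ h(a, b ∨ b ∨ l) ∨ h(b ∨ j ∨ l, j ∨ j) ∨ j ∨ j, b ∨ d(b ∨ b ∨ b ∨ l, h(l, l), j ∨ l) ∨ g(j, j, l) ∨ h(j ∨ l, j ∨ j), j)
  Order the arguments:  g(b ∨ b ∨ g(d(b ∨ j ∨ j ∨ l, b ∨ j, j ∨ j ∨ l ∨ l), g(j, j, b) ∨ j ∨ l, g(b ∨ j ∨ l ∨ l, j ∨ l ∨ l, b ∨ j ∨ l)) ∨ h(a, b ∨ b ∨ l) ∨ h(b ∨ j ∨ l, j ∨ j) ∨ j ∨ j, b ∨ d(b ∨ b ∨ b ∨ l, h(l, l), j ∨ l) ∨ g(j, j, l) ∨ h(j ∨ l, j ∨ j), j) ∨ j ∨ j ∨ l
  Put back:  g(g(b ∨ b ∨ g(d(b ∨ j ∨ j ∨ l, b ∨ j, j ∨ j ∨ l ∨ l), g(j, j, b) ∨ j ∨ l, g(b ∨ j ∨ l ∨ l, j ∨ l ∨ l, b ∨ j ∨ l)) ∨ h(a, b ∨ b ∨ l) ∨ h(b ∨ j ∨ l, j ∨ j) ∨ j ∨ j, b ∨ d(b ∨ b ∨ b ∨ l, h(l, l), j ∨ l) ∨ g(j, j, l) ∨ h(j ∨ l, j ∨ j), j) ∨ j ∨ j ∨ l, l, l)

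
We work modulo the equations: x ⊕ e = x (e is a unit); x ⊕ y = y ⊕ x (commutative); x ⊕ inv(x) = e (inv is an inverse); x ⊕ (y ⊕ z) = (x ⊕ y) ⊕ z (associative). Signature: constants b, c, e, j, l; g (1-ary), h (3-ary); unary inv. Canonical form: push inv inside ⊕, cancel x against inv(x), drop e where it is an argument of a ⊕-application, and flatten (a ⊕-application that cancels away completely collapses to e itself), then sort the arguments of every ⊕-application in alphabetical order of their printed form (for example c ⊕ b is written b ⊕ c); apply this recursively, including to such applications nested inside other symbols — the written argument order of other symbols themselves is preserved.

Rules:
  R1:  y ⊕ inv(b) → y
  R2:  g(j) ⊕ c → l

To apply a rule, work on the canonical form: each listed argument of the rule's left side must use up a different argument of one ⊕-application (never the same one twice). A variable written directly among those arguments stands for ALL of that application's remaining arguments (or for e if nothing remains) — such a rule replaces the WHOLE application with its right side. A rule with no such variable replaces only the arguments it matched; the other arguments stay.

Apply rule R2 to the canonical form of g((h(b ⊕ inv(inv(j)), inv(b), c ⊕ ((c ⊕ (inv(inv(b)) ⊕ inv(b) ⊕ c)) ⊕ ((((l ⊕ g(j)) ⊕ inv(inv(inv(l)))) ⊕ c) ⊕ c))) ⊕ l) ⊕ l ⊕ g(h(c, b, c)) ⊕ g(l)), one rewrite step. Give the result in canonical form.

Canonical form:  g(g(h(c, b, c)) ⊕ g(l) ⊕ h(b ⊕ j, inv(b), c ⊕ c ⊕ c ⊕ c ⊕ c ⊕ g(j)) ⊕ l ⊕ l)
Match R2:  consume c, g(j)
Result:  g(g(h(c, b, c)) ⊕ g(l) ⊕ h(b ⊕ j, inv(b), c ⊕ c ⊕ c ⊕ c ⊕ l) ⊕ l ⊕ l)

Answer: g(g(h(c, b, c)) ⊕ g(l) ⊕ h(b ⊕ j, inv(b), c ⊕ c ⊕ c ⊕ c ⊕ l) ⊕ l ⊕ l)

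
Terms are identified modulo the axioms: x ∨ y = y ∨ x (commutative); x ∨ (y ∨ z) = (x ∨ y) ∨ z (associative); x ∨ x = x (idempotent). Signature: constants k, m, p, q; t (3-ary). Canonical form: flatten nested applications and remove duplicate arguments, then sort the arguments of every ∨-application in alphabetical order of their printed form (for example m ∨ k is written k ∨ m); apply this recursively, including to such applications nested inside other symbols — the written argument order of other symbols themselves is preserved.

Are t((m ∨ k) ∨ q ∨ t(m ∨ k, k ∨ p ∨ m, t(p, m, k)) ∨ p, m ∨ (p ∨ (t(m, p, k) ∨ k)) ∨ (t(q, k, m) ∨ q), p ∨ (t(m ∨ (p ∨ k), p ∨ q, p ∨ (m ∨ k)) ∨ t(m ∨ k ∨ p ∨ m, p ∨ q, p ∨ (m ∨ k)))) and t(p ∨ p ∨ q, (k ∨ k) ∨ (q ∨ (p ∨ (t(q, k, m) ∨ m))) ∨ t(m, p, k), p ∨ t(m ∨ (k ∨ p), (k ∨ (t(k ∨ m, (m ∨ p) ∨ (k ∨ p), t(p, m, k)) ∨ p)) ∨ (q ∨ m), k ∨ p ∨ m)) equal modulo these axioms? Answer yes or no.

Left:  t((m ∨ k) ∨ q ∨ t(m ∨ k, k ∨ p ∨ m, t(p, m, k)) ∨ p, m ∨ (p ∨ (t(m, p, k) ∨ k)) ∨ (t(q, k, m) ∨ q), p ∨ (t(m ∨ (p ∨ k), p ∨ q, p ∨ (m ∨ k)) ∨ t(m ∨ k ∨ p ∨ m, p ∨ q, p ∨ (m ∨ k))))
  Work inside:  p ∨ (t(m ∨ (p ∨ k), p ∨ q, p ∨ (m ∨ k)) ∨ t(m ∨ k ∨ p ∨ m, p ∨ q, p ∨ (m ∨ k)))
  Flatten:  p ∨ t(m ∨ (p ∨ k), p ∨ q, p ∨ (m ∨ k)) ∨ t(m ∨ k ∨ p ∨ m, p ∨ q, p ∨ (m ∨ k))
  Inside:  t(m ∨ (p ∨ k), p ∨ q, p ∨ (m ∨ k))  →  t(k ∨ m ∨ p, p ∨ q, k ∨ m ∨ p)
  Inside:  t(m ∨ k ∨ p ∨ m, p ∨ q, p ∨ (m ∨ k))  →  t(k ∨ m ∨ p, p ∨ q, k ∨ m ∨ p)
  Deduplicate:  drop duplicate t(k ∨ m ∨ p, p ∨ q, k ∨ m ∨ p)
  Sort arguments:  p ∨ t(k ∨ m ∨ p, p ∨ q, k ∨ m ∨ p)
  Rebuild:  t(k ∨ m ∨ p ∨ q ∨ t(k ∨ m, k ∨ m ∨ p, t(p, m, k)), k ∨ m ∨ p ∨ q ∨ t(m, p, k) ∨ t(q, k, m), p ∨ t(k ∨ m ∨ p, p ∨ q, k ∨ m ∨ p))
Right:  t(p ∨ p ∨ q, (k ∨ k) ∨ (q ∨ (p ∨ (t(q, k, m) ∨ m))) ∨ t(m, p, k), p ∨ t(m ∨ (k ∨ p), (k ∨ (t(k ∨ m, (m ∨ p) ∨ (k ∨ p), t(p, m, k)) ∨ p)) ∨ (q ∨ m), k ∨ p ∨ m))
  Descend into:  p ∨ t(m ∨ (k ∨ p), (k ∨ (t(k ∨ m, (m ∨ p) ∨ (k ∨ p), t(p, m, k)) ∨ p)) ∨ (q ∨ m), k ∨ p ∨ m)
  Canonicalize subterm:  t(m ∨ (k ∨ p), (k ∨ (t(k ∨ m, (m ∨ p) ∨ (k ∨ p), t(p, m, k)) ∨ p)) ∨ (q ∨ m), k ∨ p ∨ m)  →  t(k ∨ m ∨ p, k ∨ m ∨ p ∨ q ∨ t(k ∨ m, k ∨ m ∨ p, t(p, m, k)), k ∨ m ∨ p)
  Order the arguments:  p ∨ t(k ∨ m ∨ p, k ∨ m ∨ p ∨ q ∨ t(k ∨ m, k ∨ m ∨ p, t(p, m, k)), k ∨ m ∨ p)
  Put back:  t(p ∨ q, k ∨ m ∨ p ∨ q ∨ t(m, p, k) ∨ t(q, k, m), p ∨ t(k ∨ m ∨ p, k ∨ m ∨ p ∨ q ∨ t(k ∨ m, k ∨ m ∨ p, t(p, m, k)), k ∨ m ∨ p))

Answer: no — t(k ∨ m ∨ p ∨ q ∨ t(k ∨ m, k ∨ m ∨ p, t(p, m, k)), k ∨ m ∨ p ∨ q ∨ t(m, p, k) ∨ t(q, k, m), p ∨ t(k ∨ m ∨ p, p ∨ q, k ∨ m ∨ p)) vs t(p ∨ q, k ∨ m ∨ p ∨ q ∨ t(m, p, k) ∨ t(q, k, m), p ∨ t(k ∨ m ∨ p, k ∨ m ∨ p ∨ q ∨ t(k ∨ m, k ∨ m ∨ p, t(p, m, k)), k ∨ m ∨ p))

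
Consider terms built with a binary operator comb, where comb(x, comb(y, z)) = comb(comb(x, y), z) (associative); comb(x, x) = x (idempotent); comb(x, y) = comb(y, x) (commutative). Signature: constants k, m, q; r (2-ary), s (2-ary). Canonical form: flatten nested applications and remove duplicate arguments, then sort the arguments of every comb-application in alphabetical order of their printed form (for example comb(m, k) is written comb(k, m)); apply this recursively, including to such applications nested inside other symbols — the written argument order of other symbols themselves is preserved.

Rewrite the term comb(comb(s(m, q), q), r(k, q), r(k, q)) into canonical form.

Merge nested applications:  comb(s(m, q), q, r(k, q), r(k, q))
Idempotence:  drop duplicate r(k, q)
Sort:  comb(q, r(k, q), s(m, q))

Answer: comb(q, r(k, q), s(m, q))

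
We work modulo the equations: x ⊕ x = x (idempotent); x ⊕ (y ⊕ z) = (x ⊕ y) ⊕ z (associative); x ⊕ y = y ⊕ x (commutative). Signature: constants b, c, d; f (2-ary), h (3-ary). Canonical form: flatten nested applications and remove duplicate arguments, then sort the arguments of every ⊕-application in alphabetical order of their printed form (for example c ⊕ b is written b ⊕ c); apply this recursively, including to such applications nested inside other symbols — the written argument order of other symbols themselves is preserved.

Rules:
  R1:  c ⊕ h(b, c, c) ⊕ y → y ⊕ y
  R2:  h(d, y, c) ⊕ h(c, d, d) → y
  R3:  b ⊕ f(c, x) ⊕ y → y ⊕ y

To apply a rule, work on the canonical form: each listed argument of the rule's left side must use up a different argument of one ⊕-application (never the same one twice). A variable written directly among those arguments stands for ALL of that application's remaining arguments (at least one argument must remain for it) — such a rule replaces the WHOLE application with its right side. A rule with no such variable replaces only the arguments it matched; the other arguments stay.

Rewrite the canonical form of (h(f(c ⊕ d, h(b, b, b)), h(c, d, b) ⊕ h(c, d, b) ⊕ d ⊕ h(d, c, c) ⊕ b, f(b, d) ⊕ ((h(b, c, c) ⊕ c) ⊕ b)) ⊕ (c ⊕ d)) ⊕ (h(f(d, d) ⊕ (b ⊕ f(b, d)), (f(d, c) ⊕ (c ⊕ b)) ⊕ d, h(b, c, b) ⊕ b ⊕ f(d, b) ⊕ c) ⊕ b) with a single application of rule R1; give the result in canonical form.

Canonical form:  b ⊕ c ⊕ d ⊕ h(b ⊕ f(b, d) ⊕ f(d, d), b ⊕ c ⊕ d ⊕ f(d, c), b ⊕ c ⊕ f(d, b) ⊕ h(b, c, b)) ⊕ h(f(c ⊕ d, h(b, b, b)), b ⊕ d ⊕ h(c, d, b) ⊕ h(d, c, c), b ⊕ c ⊕ f(b, d) ⊕ h(b, c, c))
R1 matches:  uses c, h(b, c, c);  y := b ⊕ f(b, d)
Every leftover argument binds to the variable; the entire application is replaced.
New term:  b ⊕ c ⊕ d ⊕ h(b ⊕ f(b, d) ⊕ f(d, d), b ⊕ c ⊕ d ⊕ f(d, c), b ⊕ c ⊕ f(d, b) ⊕ h(b, c, b)) ⊕ h(f(c ⊕ d, h(b, b, b)), b ⊕ d ⊕ h(c, d, b) ⊕ h(d, c, c), b ⊕ f(b, d))

Answer: b ⊕ c ⊕ d ⊕ h(b ⊕ f(b, d) ⊕ f(d, d), b ⊕ c ⊕ d ⊕ f(d, c), b ⊕ c ⊕ f(d, b) ⊕ h(b, c, b)) ⊕ h(f(c ⊕ d, h(b, b, b)), b ⊕ d ⊕ h(c, d, b) ⊕ h(d, c, c), b ⊕ f(b, d))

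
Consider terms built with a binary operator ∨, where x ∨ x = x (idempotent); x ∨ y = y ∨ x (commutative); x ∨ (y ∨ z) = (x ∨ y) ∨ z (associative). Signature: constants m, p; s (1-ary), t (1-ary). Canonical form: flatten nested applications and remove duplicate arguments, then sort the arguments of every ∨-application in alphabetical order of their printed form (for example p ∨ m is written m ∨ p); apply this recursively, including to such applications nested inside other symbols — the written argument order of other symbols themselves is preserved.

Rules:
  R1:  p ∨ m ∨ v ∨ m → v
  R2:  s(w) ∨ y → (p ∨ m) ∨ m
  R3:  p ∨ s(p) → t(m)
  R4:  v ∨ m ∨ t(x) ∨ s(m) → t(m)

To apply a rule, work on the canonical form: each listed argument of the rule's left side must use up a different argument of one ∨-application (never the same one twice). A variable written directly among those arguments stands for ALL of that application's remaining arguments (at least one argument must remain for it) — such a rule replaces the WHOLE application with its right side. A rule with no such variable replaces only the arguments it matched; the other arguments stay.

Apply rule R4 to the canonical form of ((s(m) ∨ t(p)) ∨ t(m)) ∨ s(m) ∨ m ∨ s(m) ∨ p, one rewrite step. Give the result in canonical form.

Answer: t(m)

Derivation:
Canonical form:  m ∨ p ∨ s(m) ∨ t(m) ∨ t(p)
R4 matches:  uses m, s(m), t(m);  v := p ∨ t(p), x := m
Every leftover argument binds to the variable; the entire application is replaced.
Result:  t(m)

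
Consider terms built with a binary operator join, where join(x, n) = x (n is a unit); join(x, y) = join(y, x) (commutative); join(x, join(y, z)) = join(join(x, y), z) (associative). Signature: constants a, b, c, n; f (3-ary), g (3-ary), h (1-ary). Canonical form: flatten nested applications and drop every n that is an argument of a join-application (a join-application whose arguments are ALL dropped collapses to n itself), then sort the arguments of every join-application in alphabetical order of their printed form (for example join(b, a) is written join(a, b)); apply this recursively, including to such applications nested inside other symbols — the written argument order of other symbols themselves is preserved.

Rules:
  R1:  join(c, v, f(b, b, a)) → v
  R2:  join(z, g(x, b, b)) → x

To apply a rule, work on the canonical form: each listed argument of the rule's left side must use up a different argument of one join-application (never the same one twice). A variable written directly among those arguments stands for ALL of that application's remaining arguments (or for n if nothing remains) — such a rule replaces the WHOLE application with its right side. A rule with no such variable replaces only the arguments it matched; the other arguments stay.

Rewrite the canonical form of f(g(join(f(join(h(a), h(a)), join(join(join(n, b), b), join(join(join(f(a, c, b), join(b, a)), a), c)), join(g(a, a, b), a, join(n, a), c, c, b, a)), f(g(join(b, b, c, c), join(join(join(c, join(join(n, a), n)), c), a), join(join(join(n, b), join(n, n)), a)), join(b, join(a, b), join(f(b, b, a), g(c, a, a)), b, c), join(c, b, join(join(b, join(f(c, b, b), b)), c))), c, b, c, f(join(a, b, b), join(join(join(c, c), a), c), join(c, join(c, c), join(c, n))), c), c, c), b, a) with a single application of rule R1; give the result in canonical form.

Canonical form:  f(g(join(b, c, c, c, f(g(join(b, b, c, c), join(a, a, c, c), join(a, b)), join(a, b, b, b, c, f(b, b, a), g(c, a, a)), join(b, b, b, c, c, f(c, b, b))), f(join(a, b, b), join(a, c, c, c), join(c, c, c, c)), f(join(h(a), h(a)), join(a, a, b, b, b, c, f(a, c, b)), join(a, a, a, b, c, c, g(a, a, b)))), c, c), b, a)
R1 matches:  uses c, f(b, b, a);  v := join(a, b, b, b, g(c, a, a))
The variable takes the whole remainder — replace the entire application.
New term:  f(g(join(b, c, c, c, f(g(join(b, b, c, c), join(a, a, c, c), join(a, b)), join(a, b, b, b, g(c, a, a)), join(b, b, b, c, c, f(c, b, b))), f(join(a, b, b), join(a, c, c, c), join(c, c, c, c)), f(join(h(a), h(a)), join(a, a, b, b, b, c, f(a, c, b)), join(a, a, a, b, c, c, g(a, a, b)))), c, c), b, a)

Answer: f(g(join(b, c, c, c, f(g(join(b, b, c, c), join(a, a, c, c), join(a, b)), join(a, b, b, b, g(c, a, a)), join(b, b, b, c, c, f(c, b, b))), f(join(a, b, b), join(a, c, c, c), join(c, c, c, c)), f(join(h(a), h(a)), join(a, a, b, b, b, c, f(a, c, b)), join(a, a, a, b, c, c, g(a, a, b)))), c, c), b, a)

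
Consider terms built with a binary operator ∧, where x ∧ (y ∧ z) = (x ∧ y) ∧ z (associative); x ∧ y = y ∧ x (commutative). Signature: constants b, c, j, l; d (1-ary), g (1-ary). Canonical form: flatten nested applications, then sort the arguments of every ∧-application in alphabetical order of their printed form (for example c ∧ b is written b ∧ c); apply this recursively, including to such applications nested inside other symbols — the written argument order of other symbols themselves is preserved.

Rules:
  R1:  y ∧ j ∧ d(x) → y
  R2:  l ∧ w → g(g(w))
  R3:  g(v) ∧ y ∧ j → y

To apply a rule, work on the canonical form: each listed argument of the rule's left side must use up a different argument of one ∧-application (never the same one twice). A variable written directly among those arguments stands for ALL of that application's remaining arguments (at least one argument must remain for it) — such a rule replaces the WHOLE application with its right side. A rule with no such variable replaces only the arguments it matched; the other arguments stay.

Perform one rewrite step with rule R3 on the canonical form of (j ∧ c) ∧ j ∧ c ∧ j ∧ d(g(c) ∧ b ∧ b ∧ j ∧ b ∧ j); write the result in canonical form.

Answer: c ∧ c ∧ d(b ∧ b ∧ b ∧ j) ∧ j ∧ j ∧ j

Derivation:
Canonical form:  c ∧ c ∧ d(b ∧ b ∧ b ∧ g(c) ∧ j ∧ j) ∧ j ∧ j ∧ j
Apply R3:  consuming g(c), j;  v := c, y := b ∧ b ∧ b ∧ j
The extension variable absorbs all remaining arguments, so the whole application is rewritten.
Giving:  c ∧ c ∧ d(b ∧ b ∧ b ∧ j) ∧ j ∧ j ∧ j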